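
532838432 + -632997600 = -100159168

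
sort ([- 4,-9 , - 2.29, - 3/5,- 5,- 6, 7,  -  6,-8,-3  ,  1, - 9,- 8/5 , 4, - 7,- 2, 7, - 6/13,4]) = [  -  9, - 9, -8,  -  7, - 6, - 6 , - 5,-4, -3,- 2.29,- 2,-8/5,-3/5, - 6/13  ,  1, 4, 4,7,7]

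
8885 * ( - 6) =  - 53310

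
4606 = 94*49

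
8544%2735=339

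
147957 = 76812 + 71145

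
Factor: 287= 7^1*41^1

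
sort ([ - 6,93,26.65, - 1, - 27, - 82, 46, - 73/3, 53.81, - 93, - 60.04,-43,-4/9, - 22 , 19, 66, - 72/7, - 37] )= [ - 93, - 82, - 60.04, - 43, - 37, - 27, - 73/3,  -  22, - 72/7, - 6, - 1, - 4/9,19,26.65,46 , 53.81,66,93]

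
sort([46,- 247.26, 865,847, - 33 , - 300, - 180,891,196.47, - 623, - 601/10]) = [ - 623, - 300,-247.26, - 180,-601/10, - 33,46,  196.47,847,865,891 ]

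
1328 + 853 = 2181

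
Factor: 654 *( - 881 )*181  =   - 104287494 = -2^1*3^1 * 109^1*181^1*881^1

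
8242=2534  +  5708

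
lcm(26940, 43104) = 215520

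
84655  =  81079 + 3576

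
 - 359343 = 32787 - 392130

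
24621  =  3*8207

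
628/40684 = 157/10171 = 0.02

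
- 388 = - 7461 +7073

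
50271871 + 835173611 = 885445482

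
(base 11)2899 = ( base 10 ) 3738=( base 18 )B9C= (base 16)E9A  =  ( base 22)7FK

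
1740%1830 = 1740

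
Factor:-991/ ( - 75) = 3^(-1)*5^( - 2 )*991^1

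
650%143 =78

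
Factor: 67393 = 19^1*3547^1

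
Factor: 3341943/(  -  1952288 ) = -2^ ( - 5)*3^2*11^1*13^( - 2) * 19^(- 2 ) *33757^1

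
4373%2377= 1996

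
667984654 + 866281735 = 1534266389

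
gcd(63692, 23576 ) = 4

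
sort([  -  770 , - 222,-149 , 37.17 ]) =[-770, - 222, - 149,  37.17 ]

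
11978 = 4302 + 7676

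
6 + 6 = 12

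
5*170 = 850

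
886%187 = 138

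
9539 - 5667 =3872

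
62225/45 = 1382 + 7/9  =  1382.78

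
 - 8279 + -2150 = -10429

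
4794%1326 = 816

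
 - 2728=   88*( -31)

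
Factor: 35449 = 35449^1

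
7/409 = 7/409 = 0.02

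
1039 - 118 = 921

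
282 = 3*94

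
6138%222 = 144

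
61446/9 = 20482/3 =6827.33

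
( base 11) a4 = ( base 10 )114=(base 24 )4I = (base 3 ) 11020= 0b1110010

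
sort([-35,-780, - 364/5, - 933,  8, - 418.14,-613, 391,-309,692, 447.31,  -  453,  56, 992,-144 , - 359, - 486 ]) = [ -933, - 780, - 613, - 486 ,  -  453,-418.14, - 359, - 309, - 144,  -  364/5,  -  35,  8, 56,391, 447.31, 692, 992 ] 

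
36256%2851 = 2044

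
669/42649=669/42649 =0.02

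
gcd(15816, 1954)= 2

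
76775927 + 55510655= 132286582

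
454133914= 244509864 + 209624050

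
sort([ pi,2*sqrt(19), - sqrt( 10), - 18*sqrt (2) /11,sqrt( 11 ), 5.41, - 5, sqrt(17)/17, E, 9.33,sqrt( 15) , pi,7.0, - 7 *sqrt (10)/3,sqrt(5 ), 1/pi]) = [ -7*sqrt( 10 ) /3, - 5  , - sqrt( 10), - 18*sqrt(2)/11,sqrt( 17)/17, 1/pi, sqrt(5 ),E, pi, pi, sqrt(11),sqrt ( 15) , 5.41 , 7.0, 2*sqrt( 19),9.33 ] 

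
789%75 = 39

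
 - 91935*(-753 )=69227055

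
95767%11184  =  6295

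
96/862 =48/431 = 0.11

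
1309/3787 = 187/541 = 0.35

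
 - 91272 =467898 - 559170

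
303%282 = 21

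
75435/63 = 1197 + 8/21 = 1197.38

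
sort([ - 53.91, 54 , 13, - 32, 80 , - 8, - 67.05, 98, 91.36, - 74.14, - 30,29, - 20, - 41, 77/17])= [-74.14, - 67.05, - 53.91 , - 41, - 32, - 30, - 20, - 8,  77/17,13, 29,54, 80, 91.36, 98]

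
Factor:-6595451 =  - 19^1 *347129^1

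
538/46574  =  269/23287  =  0.01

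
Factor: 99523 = 99523^1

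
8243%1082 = 669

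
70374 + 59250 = 129624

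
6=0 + 6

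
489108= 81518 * 6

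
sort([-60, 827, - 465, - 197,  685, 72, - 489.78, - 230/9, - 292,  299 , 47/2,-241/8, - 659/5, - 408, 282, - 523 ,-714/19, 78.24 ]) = [ - 523, - 489.78,- 465,- 408,- 292, - 197, - 659/5 , - 60,-714/19 , - 241/8,-230/9,  47/2,72,78.24  ,  282,299, 685, 827 ]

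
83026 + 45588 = 128614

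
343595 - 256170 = 87425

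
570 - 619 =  - 49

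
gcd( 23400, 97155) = 45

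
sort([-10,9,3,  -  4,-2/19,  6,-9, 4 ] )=[-10, - 9 , - 4, - 2/19, 3,4,6,9]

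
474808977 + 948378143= 1423187120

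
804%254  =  42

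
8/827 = 8/827 = 0.01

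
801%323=155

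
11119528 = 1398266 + 9721262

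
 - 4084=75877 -79961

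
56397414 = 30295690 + 26101724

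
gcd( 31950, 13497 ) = 3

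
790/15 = 158/3 = 52.67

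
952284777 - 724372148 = 227912629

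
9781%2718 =1627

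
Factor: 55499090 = 2^1 *5^1*5549909^1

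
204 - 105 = 99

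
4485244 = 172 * 26077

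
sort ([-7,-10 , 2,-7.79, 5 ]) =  [ - 10, - 7.79,-7, 2, 5 ]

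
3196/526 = 1598/263 = 6.08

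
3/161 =3/161 =0.02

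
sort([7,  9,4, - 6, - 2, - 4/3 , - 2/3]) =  [ - 6, - 2, - 4/3 , - 2/3,4,7,9 ]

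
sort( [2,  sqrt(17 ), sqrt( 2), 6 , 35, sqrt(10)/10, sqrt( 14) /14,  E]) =[ sqrt( 14 ) /14, sqrt( 10) /10, sqrt( 2), 2,E, sqrt( 17 ),6, 35 ] 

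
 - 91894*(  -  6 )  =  551364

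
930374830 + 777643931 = 1708018761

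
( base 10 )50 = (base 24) 22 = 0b110010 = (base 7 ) 101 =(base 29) 1L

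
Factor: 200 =2^3 * 5^2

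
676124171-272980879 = 403143292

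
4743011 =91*52121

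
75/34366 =75/34366= 0.00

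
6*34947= 209682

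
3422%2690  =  732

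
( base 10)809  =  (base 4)30221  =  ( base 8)1451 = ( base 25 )179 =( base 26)153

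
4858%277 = 149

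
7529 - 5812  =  1717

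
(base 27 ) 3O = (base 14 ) 77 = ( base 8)151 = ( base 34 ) 33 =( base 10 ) 105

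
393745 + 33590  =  427335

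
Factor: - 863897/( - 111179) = 73^( - 1 )* 1523^( - 1) *863897^1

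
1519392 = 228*6664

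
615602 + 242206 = 857808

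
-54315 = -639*85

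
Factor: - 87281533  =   - 87281533^1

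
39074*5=195370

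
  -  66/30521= - 66/30521 = -0.00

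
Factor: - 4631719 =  - 4631719^1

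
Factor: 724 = 2^2*181^1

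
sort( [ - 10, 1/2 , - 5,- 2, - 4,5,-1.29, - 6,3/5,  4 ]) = [ - 10, - 6,-5, - 4,-2, - 1.29, 1/2,  3/5,4, 5] 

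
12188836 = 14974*814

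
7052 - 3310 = 3742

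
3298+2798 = 6096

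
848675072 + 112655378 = 961330450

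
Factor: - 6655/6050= - 11/10  =  - 2^(-1 )*5^( -1 )*11^1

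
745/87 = 745/87 = 8.56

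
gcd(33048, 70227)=4131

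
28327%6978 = 415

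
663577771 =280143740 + 383434031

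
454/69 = 454/69 = 6.58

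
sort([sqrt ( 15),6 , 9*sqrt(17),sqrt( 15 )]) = [sqrt( 15 ), sqrt(15), 6, 9 *sqrt( 17)] 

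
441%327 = 114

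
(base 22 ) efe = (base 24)C8G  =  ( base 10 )7120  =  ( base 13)3319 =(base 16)1bd0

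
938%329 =280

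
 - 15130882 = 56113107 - 71243989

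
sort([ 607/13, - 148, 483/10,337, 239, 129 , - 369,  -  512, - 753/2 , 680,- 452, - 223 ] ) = [ - 512, - 452, - 753/2, - 369, - 223, - 148, 607/13, 483/10,  129 , 239,337,680 ]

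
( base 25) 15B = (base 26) 137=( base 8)1371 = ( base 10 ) 761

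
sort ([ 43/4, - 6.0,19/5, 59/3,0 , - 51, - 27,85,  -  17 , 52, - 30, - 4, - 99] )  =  [  -  99,-51, - 30,  -  27,-17, - 6.0,-4,0,19/5, 43/4,59/3,52, 85]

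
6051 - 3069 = 2982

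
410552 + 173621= 584173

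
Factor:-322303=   -  17^1*18959^1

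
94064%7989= 6185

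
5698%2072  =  1554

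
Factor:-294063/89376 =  - 737/224 =- 2^( -5)*7^(-1)*11^1*67^1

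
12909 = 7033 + 5876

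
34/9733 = 34/9733 = 0.00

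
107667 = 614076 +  - 506409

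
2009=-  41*( - 49 )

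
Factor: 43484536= 2^3*23^1*236329^1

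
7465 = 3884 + 3581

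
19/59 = 19/59 = 0.32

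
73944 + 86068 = 160012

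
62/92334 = 31/46167= 0.00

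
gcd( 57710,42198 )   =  2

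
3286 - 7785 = - 4499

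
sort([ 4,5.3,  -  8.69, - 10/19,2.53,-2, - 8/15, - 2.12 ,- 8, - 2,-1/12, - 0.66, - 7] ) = [-8.69, - 8, - 7, - 2.12 , - 2,-2,  -  0.66,- 8/15, - 10/19, - 1/12, 2.53,4, 5.3 ]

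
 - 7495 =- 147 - 7348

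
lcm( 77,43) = 3311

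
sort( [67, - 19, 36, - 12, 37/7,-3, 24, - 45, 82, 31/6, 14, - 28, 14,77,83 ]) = [ - 45, - 28, - 19, - 12, - 3,31/6, 37/7, 14,  14, 24 , 36,67,77, 82, 83 ]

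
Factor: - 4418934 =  - 2^1*3^1*13^1*181^1*313^1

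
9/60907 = 9/60907 = 0.00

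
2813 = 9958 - 7145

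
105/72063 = 35/24021 = 0.00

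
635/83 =7 + 54/83 = 7.65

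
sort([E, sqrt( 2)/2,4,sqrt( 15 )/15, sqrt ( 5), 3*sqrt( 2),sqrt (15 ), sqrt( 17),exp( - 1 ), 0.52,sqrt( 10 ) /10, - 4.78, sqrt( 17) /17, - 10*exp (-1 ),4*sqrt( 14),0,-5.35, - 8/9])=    [ - 5.35, - 4.78, - 10*exp( - 1), - 8/9,0, sqrt( 17)/17,sqrt(15 )/15,sqrt( 10)/10, exp(  -  1),0.52,sqrt( 2) /2, sqrt( 5 ),E,sqrt( 15),4 , sqrt(17),  3*sqrt(2 ), 4 * sqrt (14 )]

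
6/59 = 6/59 = 0.10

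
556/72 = 139/18 = 7.72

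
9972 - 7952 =2020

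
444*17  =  7548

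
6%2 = 0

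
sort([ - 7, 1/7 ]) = [ - 7, 1/7]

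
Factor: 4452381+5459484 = 3^1*5^1*660791^1= 9911865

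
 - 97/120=-1 + 23/120=- 0.81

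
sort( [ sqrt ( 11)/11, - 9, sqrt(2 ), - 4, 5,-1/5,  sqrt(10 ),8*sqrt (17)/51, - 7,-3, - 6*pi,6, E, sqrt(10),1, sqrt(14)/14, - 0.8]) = [ - 6*pi, - 9, - 7,  -  4, - 3, - 0.8, - 1/5, sqrt( 14 ) /14,sqrt( 11)/11, 8*sqrt( 17)/51, 1,sqrt( 2), E, sqrt ( 10), sqrt( 10) , 5,6]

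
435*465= 202275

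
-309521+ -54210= - 363731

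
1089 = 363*3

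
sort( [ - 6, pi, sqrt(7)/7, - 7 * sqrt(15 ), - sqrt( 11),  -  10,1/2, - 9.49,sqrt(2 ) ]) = [ - 7*sqrt(15), - 10,-9.49, - 6, - sqrt ( 11),  sqrt( 7)/7, 1/2, sqrt(2), pi ] 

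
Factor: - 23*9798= -225354 = - 2^1*3^1*23^2*71^1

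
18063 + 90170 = 108233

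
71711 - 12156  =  59555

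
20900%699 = 629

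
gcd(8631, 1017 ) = 9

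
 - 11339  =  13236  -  24575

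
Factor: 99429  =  3^1*11^1*23^1*131^1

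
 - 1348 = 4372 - 5720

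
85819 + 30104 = 115923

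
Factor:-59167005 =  - 3^1*5^1*953^1*4139^1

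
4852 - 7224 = -2372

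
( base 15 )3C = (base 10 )57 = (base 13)45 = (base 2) 111001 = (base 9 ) 63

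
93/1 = 93 = 93.00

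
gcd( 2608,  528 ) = 16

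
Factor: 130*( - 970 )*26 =-3278600 = - 2^3 *5^2*13^2*97^1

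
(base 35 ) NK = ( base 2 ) 1100111001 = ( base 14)42D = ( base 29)SD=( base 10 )825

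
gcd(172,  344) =172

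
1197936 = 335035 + 862901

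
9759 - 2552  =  7207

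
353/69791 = 353/69791=0.01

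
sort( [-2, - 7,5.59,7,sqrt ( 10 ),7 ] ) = [- 7,  -  2, sqrt ( 10),5.59, 7,7 ]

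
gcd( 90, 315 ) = 45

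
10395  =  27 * 385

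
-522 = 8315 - 8837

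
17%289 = 17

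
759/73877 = 759/73877 = 0.01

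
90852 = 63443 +27409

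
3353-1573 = 1780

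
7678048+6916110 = 14594158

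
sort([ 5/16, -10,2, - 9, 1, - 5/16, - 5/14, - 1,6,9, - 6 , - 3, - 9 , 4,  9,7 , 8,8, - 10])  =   [ - 10,-10, - 9,  -  9, - 6, - 3,-1, -5/14,-5/16,5/16, 1,2,4,  6,7,8, 8, 9, 9] 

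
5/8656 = 5/8656 = 0.00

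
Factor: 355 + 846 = 1201^1 =1201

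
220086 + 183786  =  403872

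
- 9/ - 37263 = 3/12421 = 0.00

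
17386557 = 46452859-29066302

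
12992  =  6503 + 6489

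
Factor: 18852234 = 2^1*3^1*911^1*3449^1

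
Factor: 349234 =2^1*174617^1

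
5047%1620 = 187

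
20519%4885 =979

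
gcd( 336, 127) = 1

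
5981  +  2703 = 8684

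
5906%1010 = 856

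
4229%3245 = 984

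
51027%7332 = 7035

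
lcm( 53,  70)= 3710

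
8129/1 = 8129=8129.00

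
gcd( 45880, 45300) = 20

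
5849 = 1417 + 4432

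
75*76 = 5700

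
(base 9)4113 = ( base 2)101111000001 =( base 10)3009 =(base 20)7A9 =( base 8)5701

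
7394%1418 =304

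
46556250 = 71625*650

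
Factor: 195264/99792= 2^2 * 3^(-1)  *  7^ (  -  1 )* 11^(-1 ) * 113^1 = 452/231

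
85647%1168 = 383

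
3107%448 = 419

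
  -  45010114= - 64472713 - -19462599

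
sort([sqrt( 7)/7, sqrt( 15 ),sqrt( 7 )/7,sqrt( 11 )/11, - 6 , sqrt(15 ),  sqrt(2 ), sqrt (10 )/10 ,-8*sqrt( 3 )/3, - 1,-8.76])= [ - 8.76, - 6, -8 * sqrt( 3 )/3, - 1,sqrt ( 11 )/11,sqrt( 10 )/10,sqrt(7 )/7, sqrt( 7 )/7,  sqrt( 2), sqrt (15),  sqrt( 15 ) ] 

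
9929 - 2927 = 7002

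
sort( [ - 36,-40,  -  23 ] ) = [ - 40,-36, - 23]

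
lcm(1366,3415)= 6830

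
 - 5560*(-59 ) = 328040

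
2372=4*593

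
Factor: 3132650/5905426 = 5^2*17^( - 3)*601^( - 1 )*62653^1  =  1566325/2952713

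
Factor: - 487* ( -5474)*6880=18340965440=2^6  *5^1*7^1*17^1 * 23^1*43^1 *487^1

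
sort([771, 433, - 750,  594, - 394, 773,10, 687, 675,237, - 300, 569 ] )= [ - 750 , - 394,  -  300,10, 237,433 , 569,594, 675,687,771,773 ] 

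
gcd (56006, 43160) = 2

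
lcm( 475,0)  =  0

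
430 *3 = 1290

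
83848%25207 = 8227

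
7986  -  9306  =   - 1320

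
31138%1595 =833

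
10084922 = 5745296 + 4339626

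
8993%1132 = 1069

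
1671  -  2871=-1200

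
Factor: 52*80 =2^6*5^1*13^1 =4160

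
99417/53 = 1875 + 42/53 = 1875.79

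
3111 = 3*1037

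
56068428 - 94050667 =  - 37982239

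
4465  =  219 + 4246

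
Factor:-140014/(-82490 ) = 5^ (-1)*7^1 * 113^ ( - 1 )*137^1 = 959/565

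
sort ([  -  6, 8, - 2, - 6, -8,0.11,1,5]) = [-8, - 6, - 6, - 2 , 0.11,1,5,8 ]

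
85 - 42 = 43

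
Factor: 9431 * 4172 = 2^2*7^1 * 149^1*9431^1 = 39346132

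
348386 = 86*4051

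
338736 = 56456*6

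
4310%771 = 455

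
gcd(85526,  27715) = 1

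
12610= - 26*( - 485)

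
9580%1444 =916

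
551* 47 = 25897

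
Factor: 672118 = 2^1*336059^1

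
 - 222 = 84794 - 85016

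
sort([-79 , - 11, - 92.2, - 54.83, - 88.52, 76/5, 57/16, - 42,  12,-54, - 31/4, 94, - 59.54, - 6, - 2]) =[  -  92.2,-88.52, - 79, - 59.54, - 54.83, - 54, - 42,  -  11 , - 31/4, - 6, - 2, 57/16,12, 76/5, 94]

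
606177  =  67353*9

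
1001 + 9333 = 10334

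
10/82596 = 5/41298  =  0.00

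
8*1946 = 15568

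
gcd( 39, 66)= 3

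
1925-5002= - 3077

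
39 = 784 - 745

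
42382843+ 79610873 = 121993716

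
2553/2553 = 1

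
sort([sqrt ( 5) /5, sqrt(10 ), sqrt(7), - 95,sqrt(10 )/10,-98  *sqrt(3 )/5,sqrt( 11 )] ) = [ - 95, - 98*sqrt(3 )/5, sqrt(10)/10,  sqrt( 5 )/5,  sqrt(7 ),sqrt(10),sqrt( 11) ] 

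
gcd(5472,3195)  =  9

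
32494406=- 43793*( - 742)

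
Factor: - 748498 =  - 2^1*263^1* 1423^1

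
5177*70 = 362390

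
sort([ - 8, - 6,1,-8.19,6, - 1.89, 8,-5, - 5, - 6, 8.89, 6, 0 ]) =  [  -  8.19, - 8, - 6, - 6,-5, - 5, - 1.89,0, 1, 6,6 , 8, 8.89 ]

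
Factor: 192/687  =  64/229 = 2^6*229^( - 1)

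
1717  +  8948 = 10665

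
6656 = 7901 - 1245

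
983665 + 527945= 1511610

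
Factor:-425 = - 5^2 * 17^1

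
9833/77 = 127 + 54/77= 127.70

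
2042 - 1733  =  309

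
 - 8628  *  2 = -17256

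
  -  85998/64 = - 1344 + 9/32 = - 1343.72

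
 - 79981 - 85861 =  - 165842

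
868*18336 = 15915648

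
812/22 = 406/11 = 36.91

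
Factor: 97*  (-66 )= - 2^1*3^1*11^1*97^1 = -6402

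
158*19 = 3002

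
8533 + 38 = 8571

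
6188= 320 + 5868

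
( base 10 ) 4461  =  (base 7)16002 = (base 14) 18a9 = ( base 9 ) 6106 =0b1000101101101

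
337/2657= 337/2657=0.13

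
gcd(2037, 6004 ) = 1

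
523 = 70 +453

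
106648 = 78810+27838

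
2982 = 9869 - 6887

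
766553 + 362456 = 1129009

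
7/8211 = 1/1173 = 0.00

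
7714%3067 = 1580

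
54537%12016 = 6473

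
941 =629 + 312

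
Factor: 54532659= 3^1* 149^1*121997^1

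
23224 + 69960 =93184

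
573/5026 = 573/5026 = 0.11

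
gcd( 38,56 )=2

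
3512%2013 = 1499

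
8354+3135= 11489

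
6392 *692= 4423264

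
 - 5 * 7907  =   - 39535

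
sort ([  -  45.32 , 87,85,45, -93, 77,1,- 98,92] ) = [- 98, - 93,  -  45.32,1  ,  45,  77 , 85,87, 92]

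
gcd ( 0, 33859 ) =33859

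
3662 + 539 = 4201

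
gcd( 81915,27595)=5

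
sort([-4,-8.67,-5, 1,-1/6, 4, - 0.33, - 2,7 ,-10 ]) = [-10, - 8.67, - 5,-4, - 2, - 0.33, - 1/6,1,  4 , 7 ] 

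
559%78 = 13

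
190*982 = 186580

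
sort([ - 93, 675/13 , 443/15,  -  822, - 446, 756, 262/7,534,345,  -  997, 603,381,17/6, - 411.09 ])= [ - 997,  -  822,- 446, - 411.09 , - 93,  17/6,443/15 , 262/7, 675/13,345,381, 534,  603,756 ] 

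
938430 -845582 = 92848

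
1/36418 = 1/36418 = 0.00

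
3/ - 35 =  - 1 + 32/35 = - 0.09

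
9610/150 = 64+1/15 = 64.07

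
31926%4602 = 4314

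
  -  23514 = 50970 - 74484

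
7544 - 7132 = 412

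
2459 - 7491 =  - 5032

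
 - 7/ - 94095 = 7/94095  =  0.00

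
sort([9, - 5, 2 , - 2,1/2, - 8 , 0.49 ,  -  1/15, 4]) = [ - 8,-5,- 2, - 1/15, 0.49, 1/2,2,4,9 ] 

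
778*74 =57572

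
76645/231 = 76645/231 = 331.80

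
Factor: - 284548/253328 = - 319/284=-2^( - 2) *11^1*29^1 * 71^(-1 ) 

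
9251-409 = 8842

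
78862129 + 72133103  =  150995232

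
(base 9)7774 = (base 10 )5737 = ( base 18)hcd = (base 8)13151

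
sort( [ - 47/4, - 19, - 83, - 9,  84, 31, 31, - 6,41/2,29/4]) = [ - 83, - 19,  -  47/4, - 9, - 6,29/4,41/2 , 31,31,84 ] 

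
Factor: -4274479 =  - 11^1 *523^1*743^1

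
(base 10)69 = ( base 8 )105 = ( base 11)63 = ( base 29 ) 2b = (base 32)25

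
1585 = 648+937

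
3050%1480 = 90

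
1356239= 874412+481827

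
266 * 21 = 5586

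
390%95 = 10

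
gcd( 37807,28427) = 7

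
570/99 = 190/33=5.76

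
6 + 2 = 8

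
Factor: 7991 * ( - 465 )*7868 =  - 29236032420 = - 2^2 * 3^1*5^1 * 7^1*31^1 * 61^1 * 131^1*281^1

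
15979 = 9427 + 6552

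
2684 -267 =2417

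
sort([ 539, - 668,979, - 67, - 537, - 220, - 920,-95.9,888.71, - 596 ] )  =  [ - 920, - 668, - 596, - 537,  -  220, - 95.9, - 67, 539, 888.71, 979] 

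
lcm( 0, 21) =0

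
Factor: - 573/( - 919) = 3^1*191^1 * 919^( - 1)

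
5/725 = 1/145 = 0.01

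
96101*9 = 864909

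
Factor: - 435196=-2^2*108799^1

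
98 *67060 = 6571880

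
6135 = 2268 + 3867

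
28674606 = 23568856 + 5105750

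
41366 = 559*74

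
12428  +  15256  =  27684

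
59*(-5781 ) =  - 341079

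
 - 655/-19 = 34 + 9/19 = 34.47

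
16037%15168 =869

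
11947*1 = 11947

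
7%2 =1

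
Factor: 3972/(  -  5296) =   -  2^( - 2)*3^1 = - 3/4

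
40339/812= 49 + 19/28 = 49.68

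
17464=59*296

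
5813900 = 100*58139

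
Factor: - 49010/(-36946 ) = 65/49 = 5^1*7^( - 2)*13^1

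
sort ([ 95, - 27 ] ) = [ - 27 , 95]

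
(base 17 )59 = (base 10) 94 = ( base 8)136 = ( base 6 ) 234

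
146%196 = 146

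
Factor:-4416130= - 2^1*5^1* 441613^1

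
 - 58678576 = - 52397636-6280940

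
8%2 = 0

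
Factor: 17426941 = 7^1*29^1*85847^1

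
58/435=2/15 = 0.13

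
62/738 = 31/369 = 0.08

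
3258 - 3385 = - 127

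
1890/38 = 945/19 = 49.74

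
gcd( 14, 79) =1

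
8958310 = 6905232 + 2053078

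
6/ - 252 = -1/42 = - 0.02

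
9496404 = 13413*708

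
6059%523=306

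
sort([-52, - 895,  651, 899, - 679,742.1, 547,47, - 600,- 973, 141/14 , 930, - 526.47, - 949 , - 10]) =[ - 973, - 949, - 895, - 679, - 600, - 526.47, - 52, - 10, 141/14, 47, 547 , 651, 742.1,899,930]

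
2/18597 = 2/18597 = 0.00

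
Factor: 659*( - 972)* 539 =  - 345255372 = - 2^2*3^5*7^2*11^1*659^1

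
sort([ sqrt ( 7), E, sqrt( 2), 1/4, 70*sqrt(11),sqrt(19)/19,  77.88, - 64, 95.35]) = [ - 64,sqrt(19) /19, 1/4,sqrt(2), sqrt (7 )  ,  E , 77.88,95.35, 70*sqrt(11 )]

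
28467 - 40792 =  - 12325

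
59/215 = 59/215 = 0.27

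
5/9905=1/1981 = 0.00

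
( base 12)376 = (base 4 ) 20022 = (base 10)522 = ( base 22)11g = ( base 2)1000001010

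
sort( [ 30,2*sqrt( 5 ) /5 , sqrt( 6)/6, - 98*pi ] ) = [  -  98*pi, sqrt( 6)/6,2*sqrt( 5)/5,30]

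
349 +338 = 687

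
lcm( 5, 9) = 45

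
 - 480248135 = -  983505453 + 503257318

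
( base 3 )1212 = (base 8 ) 62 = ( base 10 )50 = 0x32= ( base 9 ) 55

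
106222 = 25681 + 80541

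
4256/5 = 4256/5 = 851.20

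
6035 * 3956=23874460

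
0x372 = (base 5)12012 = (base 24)1CI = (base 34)PW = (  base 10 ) 882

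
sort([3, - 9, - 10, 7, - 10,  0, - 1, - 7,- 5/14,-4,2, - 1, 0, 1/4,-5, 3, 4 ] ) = [ - 10, - 10, - 9,-7 ,-5 , - 4, - 1, - 1, - 5/14, 0, 0, 1/4,2,3,3, 4,7] 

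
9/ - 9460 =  - 9/9460=- 0.00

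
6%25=6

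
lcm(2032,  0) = 0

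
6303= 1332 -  - 4971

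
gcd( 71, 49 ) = 1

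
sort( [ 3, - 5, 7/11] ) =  [ - 5,7/11,3 ]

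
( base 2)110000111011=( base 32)31r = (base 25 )506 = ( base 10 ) 3131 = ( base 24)5AB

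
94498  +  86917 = 181415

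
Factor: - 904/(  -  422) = 452/211= 2^2*113^1*211^( - 1 ) 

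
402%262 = 140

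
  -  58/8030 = -29/4015 = - 0.01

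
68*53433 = 3633444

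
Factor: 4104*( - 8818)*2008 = - 2^7*3^3*19^1*251^1*4409^1=- 72667656576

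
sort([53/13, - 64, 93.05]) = [-64, 53/13, 93.05]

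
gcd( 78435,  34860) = 8715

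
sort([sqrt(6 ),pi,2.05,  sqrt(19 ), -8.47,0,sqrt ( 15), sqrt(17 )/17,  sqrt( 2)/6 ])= [-8.47,0,sqrt( 2) /6,sqrt ( 17 ) /17,2.05,sqrt(6),pi,sqrt(15),sqrt (19)]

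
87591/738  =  29197/246 = 118.69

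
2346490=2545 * 922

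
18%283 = 18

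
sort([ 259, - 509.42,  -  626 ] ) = [ - 626, - 509.42,259]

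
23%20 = 3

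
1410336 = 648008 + 762328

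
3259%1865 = 1394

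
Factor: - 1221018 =-2^1*3^1*109^1*1867^1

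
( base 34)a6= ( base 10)346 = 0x15A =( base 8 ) 532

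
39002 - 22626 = 16376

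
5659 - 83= 5576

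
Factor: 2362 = 2^1*1181^1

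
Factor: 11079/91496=2^(  -  3 ) *3^2*1231^1*11437^( - 1)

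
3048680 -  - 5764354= 8813034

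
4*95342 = 381368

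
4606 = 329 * 14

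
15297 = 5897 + 9400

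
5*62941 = 314705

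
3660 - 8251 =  - 4591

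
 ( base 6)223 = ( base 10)87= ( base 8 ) 127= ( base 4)1113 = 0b1010111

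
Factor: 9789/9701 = 3^1*13^1*89^( - 1)*109^( - 1)*251^1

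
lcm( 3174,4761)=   9522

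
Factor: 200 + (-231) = -31 = - 31^1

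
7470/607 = 12+186/607 = 12.31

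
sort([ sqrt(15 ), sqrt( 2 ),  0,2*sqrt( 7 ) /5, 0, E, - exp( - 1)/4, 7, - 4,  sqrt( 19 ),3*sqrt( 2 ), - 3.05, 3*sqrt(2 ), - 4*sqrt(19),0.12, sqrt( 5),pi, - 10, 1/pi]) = [-4*sqrt(  19 ) , - 10, - 4, - 3.05,- exp( - 1) /4,0,0,0.12,  1/pi, 2*sqrt(7) /5,sqrt( 2 ),sqrt (5 ),E,pi, sqrt( 15), 3 * sqrt( 2), 3*sqrt( 2 ), sqrt( 19),  7]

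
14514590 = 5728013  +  8786577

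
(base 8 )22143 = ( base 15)2B60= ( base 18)1AD9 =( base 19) 16f5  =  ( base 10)9315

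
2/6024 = 1/3012 = 0.00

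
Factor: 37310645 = 5^1*557^1*13397^1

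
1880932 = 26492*71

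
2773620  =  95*29196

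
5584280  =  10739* 520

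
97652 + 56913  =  154565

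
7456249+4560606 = 12016855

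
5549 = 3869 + 1680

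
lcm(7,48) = 336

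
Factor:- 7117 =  - 11^1*647^1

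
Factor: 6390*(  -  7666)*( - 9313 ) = 2^2*3^2*5^1*67^1*71^1*139^1*3833^1 = 456204196620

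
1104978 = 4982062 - 3877084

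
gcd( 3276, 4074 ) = 42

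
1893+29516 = 31409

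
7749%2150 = 1299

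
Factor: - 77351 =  - 77351^1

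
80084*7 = 560588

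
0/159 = 0 = 0.00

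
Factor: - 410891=-13^1*31607^1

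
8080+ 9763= 17843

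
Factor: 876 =2^2*3^1*73^1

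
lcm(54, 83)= 4482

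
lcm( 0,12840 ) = 0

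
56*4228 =236768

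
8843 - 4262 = 4581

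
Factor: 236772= 2^2*3^2*6577^1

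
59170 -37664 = 21506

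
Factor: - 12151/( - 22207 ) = 29^1*53^( - 1 ) = 29/53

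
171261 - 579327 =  - 408066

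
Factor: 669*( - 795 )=-531855 = - 3^2*5^1 * 53^1*223^1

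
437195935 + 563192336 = 1000388271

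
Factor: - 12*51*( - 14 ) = 2^3*3^2*7^1 * 17^1 = 8568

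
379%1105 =379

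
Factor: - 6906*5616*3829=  - 148504303584 = -  2^5*3^4*7^1 * 13^1* 547^1 * 1151^1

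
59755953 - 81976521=-22220568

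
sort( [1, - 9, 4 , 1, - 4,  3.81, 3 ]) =[ - 9, - 4,1,  1, 3,3.81, 4]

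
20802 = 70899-50097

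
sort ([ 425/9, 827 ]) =[ 425/9,827 ]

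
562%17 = 1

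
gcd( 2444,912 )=4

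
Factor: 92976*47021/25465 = 2^4*3^1* 5^( - 1) *11^( - 1)*13^2*149^1*463^( - 1 )* 3617^1 = 4371824496/25465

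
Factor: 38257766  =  2^1*3011^1*6353^1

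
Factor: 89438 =2^1*197^1*227^1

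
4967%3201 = 1766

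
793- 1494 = -701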